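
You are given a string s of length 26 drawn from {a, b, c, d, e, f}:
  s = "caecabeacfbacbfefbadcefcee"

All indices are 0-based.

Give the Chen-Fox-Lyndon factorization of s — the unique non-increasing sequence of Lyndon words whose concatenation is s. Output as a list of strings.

emit factor 1: 'c' (i=0, period=1)
emit factor 2: 'aec' (i=1, period=3)
emit factor 3: 'abeacfbacbfefbadcefcee' (i=4, period=22)

["c", "aec", "abeacfbacbfefbadcefcee"]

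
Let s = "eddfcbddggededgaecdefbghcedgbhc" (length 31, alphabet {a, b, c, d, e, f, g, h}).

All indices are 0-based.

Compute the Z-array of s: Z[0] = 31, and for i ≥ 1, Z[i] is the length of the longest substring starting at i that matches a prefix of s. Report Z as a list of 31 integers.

[31, 0, 0, 0, 0, 0, 0, 0, 0, 0, 2, 0, 2, 0, 0, 0, 1, 0, 0, 1, 0, 0, 0, 0, 0, 2, 0, 0, 0, 0, 0]

Z[0]=31
i=1: fresh scan; Z[1]=0
i=2: fresh scan; Z[2]=0
i=3: fresh scan; Z[3]=0
i=4: fresh scan; Z[4]=0
i=5: fresh scan; Z[5]=0
i=6: fresh scan; Z[6]=0
i=7: fresh scan; Z[7]=0
i=8: fresh scan; Z[8]=0
i=9: fresh scan; Z[9]=0
i=10: fresh scan; Z[10]=2 grow→box=[10,12)
i=11: min(r-i=1, Z[1]=0)=0; Z[11]=0
i=12: fresh scan; Z[12]=2 grow→box=[12,14)
i=13: min(r-i=1, Z[1]=0)=0; Z[13]=0
i=14: fresh scan; Z[14]=0
i=15: fresh scan; Z[15]=0
i=16: fresh scan; Z[16]=1 grow→box=[16,17)
i=17: fresh scan; Z[17]=0
i=18: fresh scan; Z[18]=0
i=19: fresh scan; Z[19]=1 grow→box=[19,20)
i=20: fresh scan; Z[20]=0
i=21: fresh scan; Z[21]=0
i=22: fresh scan; Z[22]=0
i=23: fresh scan; Z[23]=0
i=24: fresh scan; Z[24]=0
i=25: fresh scan; Z[25]=2 grow→box=[25,27)
i=26: min(r-i=1, Z[1]=0)=0; Z[26]=0
i=27: fresh scan; Z[27]=0
i=28: fresh scan; Z[28]=0
i=29: fresh scan; Z[29]=0
i=30: fresh scan; Z[30]=0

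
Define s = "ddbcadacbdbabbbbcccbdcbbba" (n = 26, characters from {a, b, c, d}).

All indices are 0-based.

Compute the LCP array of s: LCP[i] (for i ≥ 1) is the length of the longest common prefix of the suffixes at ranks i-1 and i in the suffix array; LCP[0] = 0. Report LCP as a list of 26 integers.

rank | idx | suffix
   0 |  25 | a
   1 |  11 | abbbbcccbdcbbba
   2 |   6 | acbdbabbbbcccbdcbbba
   3 |   4 | adacbdbabbbbcccbdcbbba
   4 |  24 | ba
   5 |  10 | babbbbcccbdcbbba
   6 |  23 | bba
   7 |  22 | bbba
   8 |  12 | bbbbcccbdcbbba
   9 |  13 | bbbcccbdcbbba
  10 |  14 | bbcccbdcbbba
  11 |   2 | bcadacbdbabbbbcccbdcbbba
  12 |  15 | bcccbdcbbba
  13 |   8 | bdbabbbbcccbdcbbba
  14 |  19 | bdcbbba
  15 |   3 | cadacbdbabbbbcccbdcbbba
  16 |  21 | cbbba
  17 |   7 | cbdbabbbbcccbdcbbba
  18 |  18 | cbdcbbba
  19 |  17 | ccbdcbbba
  20 |  16 | cccbdcbbba
  21 |   5 | dacbdbabbbbcccbdcbbba
  22 |   9 | dbabbbbcccbdcbbba
  23 |   1 | dbcadacbdbabbbbcccbdcbbba
  24 |  20 | dcbbba
  25 |   0 | ddbcadacbdbabbbbcccbdcbbba

SA = [25, 11, 6, 4, 24, 10, 23, 22, 12, 13, 14, 2, 15, 8, 19, 3, 21, 7, 18, 17, 16, 5, 9, 1, 20, 0]
i: (SA[i-1],SA[i]) lcp shared
  1: (25,11) 1 'a'
  2: (11,6) 1 'a'
  3: (6,4) 1 'a'
  4: (4,24) 0 ''
  5: (24,10) 2 'ba'
  6: (10,23) 1 'b'
  7: (23,22) 2 'bb'
  8: (22,12) 3 'bbb'
  9: (12,13) 3 'bbb'
  10: (13,14) 2 'bb'
  11: (14,2) 1 'b'
  12: (2,15) 2 'bc'
  13: (15,8) 1 'b'
  14: (8,19) 2 'bd'
  15: (19,3) 0 ''
  16: (3,21) 1 'c'
  17: (21,7) 2 'cb'
  18: (7,18) 3 'cbd'
  19: (18,17) 1 'c'
  20: (17,16) 2 'cc'
  21: (16,5) 0 ''
  22: (5,9) 1 'd'
  23: (9,1) 2 'db'
  24: (1,20) 1 'd'
  25: (20,0) 1 'd'

[0, 1, 1, 1, 0, 2, 1, 2, 3, 3, 2, 1, 2, 1, 2, 0, 1, 2, 3, 1, 2, 0, 1, 2, 1, 1]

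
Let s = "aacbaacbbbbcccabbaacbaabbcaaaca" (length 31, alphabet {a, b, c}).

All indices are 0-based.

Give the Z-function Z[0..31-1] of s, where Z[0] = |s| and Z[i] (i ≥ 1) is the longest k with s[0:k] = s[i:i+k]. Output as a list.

Z[0]=31
i=1: fresh scan; Z[1]=1 scan→box=[1,2)
i=2: fresh scan; Z[2]=0
i=3: fresh scan; Z[3]=0
i=4: fresh scan; Z[4]=4 scan→box=[4,8)
i=5: min(r-i=3, Z[1]=1)=1; Z[5]=1
i=6: min(r-i=2, Z[2]=0)=0; Z[6]=0
i=7: min(r-i=1, Z[3]=0)=0; Z[7]=0
i=8: fresh scan; Z[8]=0
i=9: fresh scan; Z[9]=0
i=10: fresh scan; Z[10]=0
i=11: fresh scan; Z[11]=0
i=12: fresh scan; Z[12]=0
i=13: fresh scan; Z[13]=0
i=14: fresh scan; Z[14]=1 scan→box=[14,15)
i=15: fresh scan; Z[15]=0
i=16: fresh scan; Z[16]=0
i=17: fresh scan; Z[17]=6 scan→box=[17,23)
i=18: min(r-i=5, Z[1]=1)=1; Z[18]=1
i=19: min(r-i=4, Z[2]=0)=0; Z[19]=0
i=20: min(r-i=3, Z[3]=0)=0; Z[20]=0
i=21: min(r-i=2, Z[4]=4)=2; Z[21]=2
i=22: min(r-i=1, Z[5]=1)=1; Z[22]=1
i=23: fresh scan; Z[23]=0
i=24: fresh scan; Z[24]=0
i=25: fresh scan; Z[25]=0
i=26: fresh scan; Z[26]=2 scan→box=[26,28)
i=27: min(r-i=1, Z[1]=1)=1; Z[27]=3 scan→box=[27,30)
i=28: min(r-i=2, Z[1]=1)=1; Z[28]=1
i=29: min(r-i=1, Z[2]=0)=0; Z[29]=0
i=30: fresh scan; Z[30]=1 scan→box=[30,31)

[31, 1, 0, 0, 4, 1, 0, 0, 0, 0, 0, 0, 0, 0, 1, 0, 0, 6, 1, 0, 0, 2, 1, 0, 0, 0, 2, 3, 1, 0, 1]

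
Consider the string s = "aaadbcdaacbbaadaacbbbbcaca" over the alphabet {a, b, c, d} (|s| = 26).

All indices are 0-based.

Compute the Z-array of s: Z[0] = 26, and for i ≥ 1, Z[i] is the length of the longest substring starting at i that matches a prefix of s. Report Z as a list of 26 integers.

[26, 2, 1, 0, 0, 0, 0, 2, 1, 0, 0, 0, 2, 1, 0, 2, 1, 0, 0, 0, 0, 0, 0, 1, 0, 1]

Z[0]=26
i=1: outside box; Z[1]=2 extend→box=[1,3)
i=2: min(r-i=1, Z[1]=2)=1; Z[2]=1
i=3: outside box; Z[3]=0
i=4: outside box; Z[4]=0
i=5: outside box; Z[5]=0
i=6: outside box; Z[6]=0
i=7: outside box; Z[7]=2 extend→box=[7,9)
i=8: min(r-i=1, Z[1]=2)=1; Z[8]=1
i=9: outside box; Z[9]=0
i=10: outside box; Z[10]=0
i=11: outside box; Z[11]=0
i=12: outside box; Z[12]=2 extend→box=[12,14)
i=13: min(r-i=1, Z[1]=2)=1; Z[13]=1
i=14: outside box; Z[14]=0
i=15: outside box; Z[15]=2 extend→box=[15,17)
i=16: min(r-i=1, Z[1]=2)=1; Z[16]=1
i=17: outside box; Z[17]=0
i=18: outside box; Z[18]=0
i=19: outside box; Z[19]=0
i=20: outside box; Z[20]=0
i=21: outside box; Z[21]=0
i=22: outside box; Z[22]=0
i=23: outside box; Z[23]=1 extend→box=[23,24)
i=24: outside box; Z[24]=0
i=25: outside box; Z[25]=1 extend→box=[25,26)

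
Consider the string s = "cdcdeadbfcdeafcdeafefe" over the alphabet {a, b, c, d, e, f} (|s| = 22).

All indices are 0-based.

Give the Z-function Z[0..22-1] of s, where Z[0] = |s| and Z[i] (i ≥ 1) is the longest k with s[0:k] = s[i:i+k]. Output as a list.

[22, 0, 2, 0, 0, 0, 0, 0, 0, 2, 0, 0, 0, 0, 2, 0, 0, 0, 0, 0, 0, 0]

Z[0]=22
i=1: outside box; Z[1]=0
i=2: outside box; Z[2]=2 scan→box=[2,4)
i=3: min(r-i=1, Z[1]=0)=0; Z[3]=0
i=4: outside box; Z[4]=0
i=5: outside box; Z[5]=0
i=6: outside box; Z[6]=0
i=7: outside box; Z[7]=0
i=8: outside box; Z[8]=0
i=9: outside box; Z[9]=2 scan→box=[9,11)
i=10: min(r-i=1, Z[1]=0)=0; Z[10]=0
i=11: outside box; Z[11]=0
i=12: outside box; Z[12]=0
i=13: outside box; Z[13]=0
i=14: outside box; Z[14]=2 scan→box=[14,16)
i=15: min(r-i=1, Z[1]=0)=0; Z[15]=0
i=16: outside box; Z[16]=0
i=17: outside box; Z[17]=0
i=18: outside box; Z[18]=0
i=19: outside box; Z[19]=0
i=20: outside box; Z[20]=0
i=21: outside box; Z[21]=0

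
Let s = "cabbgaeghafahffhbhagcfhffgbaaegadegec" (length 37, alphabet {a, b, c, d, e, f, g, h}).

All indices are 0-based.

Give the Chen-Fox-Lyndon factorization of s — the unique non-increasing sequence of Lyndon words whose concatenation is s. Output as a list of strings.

emit factor 1: 'c' (i=0, period=1)
emit factor 2: 'abbgaeghafahffhbhagcfhffgb' (i=1, period=26)
emit factor 3: 'aaegadegec' (i=27, period=10)

["c", "abbgaeghafahffhbhagcfhffgb", "aaegadegec"]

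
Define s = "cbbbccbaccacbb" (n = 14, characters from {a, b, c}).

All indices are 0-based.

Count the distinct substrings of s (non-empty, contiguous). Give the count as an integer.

87

sorted suffixes:
  #0 SA[0]=10  'acbb'
  #1 SA[1]=7  'accacbb'
  #2 SA[2]=13  'b'
  #3 SA[3]=6  'baccacbb'
  #4 SA[4]=12  'bb'
  #5 SA[5]=1  'bbbccbaccacbb'
  #6 SA[6]=2  'bbccbaccacbb'
  #7 SA[7]=3  'bccbaccacbb'
  #8 SA[8]=9  'cacbb'
  #9 SA[9]=5  'cbaccacbb'
  #10 SA[10]=11  'cbb'
  #11 SA[11]=0  'cbbbccbaccacbb'
  #12 SA[12]=8  'ccacbb'
  #13 SA[13]=4  'ccbaccacbb'

SA = [10, 7, 13, 6, 12, 1, 2, 3, 9, 5, 11, 0, 8, 4]
rank  pair      lcp
   1  s[10:],s[7:]  2  'ac'
   2  s[7:],s[13:]  0  ''
   3  s[13:],s[6:]  1  'b'
   4  s[6:],s[12:]  1  'b'
   5  s[12:],s[1:]  2  'bb'
   6  s[1:],s[2:]  2  'bb'
   7  s[2:],s[3:]  1  'b'
   8  s[3:],s[9:]  0  ''
   9  s[9:],s[5:]  1  'c'
  10  s[5:],s[11:]  2  'cb'
  11  s[11:],s[0:]  3  'cbb'
  12  s[0:],s[8:]  1  'c'
  13  s[8:],s[4:]  2  'cc'

n(n+1)/2 = 14·15/2 = 105
Σ LCP = 0 + 2 + 0 + 1 + 1 + 2 + 2 + 1 + 0 + 1 + 2 + 3 + 1 + 2 = 18
distinct = 105 − 18 = 87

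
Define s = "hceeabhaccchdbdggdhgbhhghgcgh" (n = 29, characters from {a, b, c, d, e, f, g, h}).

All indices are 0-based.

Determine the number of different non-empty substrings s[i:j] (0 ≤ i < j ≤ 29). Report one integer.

rank→(start, suffix):
  0 → (4, 'abhaccchdbdggdhgbhhghgcgh')
  1 → (7, 'accchdbdggdhgbhhghgcgh')
  2 → (13, 'bdggdhgbhhghgcgh')
  3 → (5, 'bhaccchdbdggdhgbhhghgcgh')
  4 → (20, 'bhhghgcgh')
  5 → (8, 'ccchdbdggdhgbhhghgcgh')
  6 → (9, 'cchdbdggdhgbhhghgcgh')
  7 → (1, 'ceeabhaccchdbdggdhgbhhghgcgh')
  8 → (26, 'cgh')
  9 → (10, 'chdbdggdhgbhhghgcgh')
  10 → (12, 'dbdggdhgbhhghgcgh')
  11 → (14, 'dggdhgbhhghgcgh')
  12 → (17, 'dhgbhhghgcgh')
  13 → (3, 'eabhaccchdbdggdhgbhhghgcgh')
  14 → (2, 'eeabhaccchdbdggdhgbhhghgcgh')
  15 → (19, 'gbhhghgcgh')
  16 → (25, 'gcgh')
  17 → (16, 'gdhgbhhghgcgh')
  18 → (15, 'ggdhgbhhghgcgh')
  19 → (27, 'gh')
  20 → (23, 'ghgcgh')
  21 → (28, 'h')
  22 → (6, 'haccchdbdggdhgbhhghgcgh')
  23 → (0, 'hceeabhaccchdbdggdhgbhhghgcgh')
  24 → (11, 'hdbdggdhgbhhghgcgh')
  25 → (18, 'hgbhhghgcgh')
  26 → (24, 'hgcgh')
  27 → (22, 'hghgcgh')
  28 → (21, 'hhghgcgh')

SA = [4, 7, 13, 5, 20, 8, 9, 1, 26, 10, 12, 14, 17, 3, 2, 19, 25, 16, 15, 27, 23, 28, 6, 0, 11, 18, 24, 22, 21]
i: (SA[i-1],SA[i]) lcp shared
  1: (4,7) 1 'a'
  2: (7,13) 0 ''
  3: (13,5) 1 'b'
  4: (5,20) 2 'bh'
  5: (20,8) 0 ''
  6: (8,9) 2 'cc'
  7: (9,1) 1 'c'
  8: (1,26) 1 'c'
  9: (26,10) 1 'c'
  10: (10,12) 0 ''
  11: (12,14) 1 'd'
  12: (14,17) 1 'd'
  13: (17,3) 0 ''
  14: (3,2) 1 'e'
  15: (2,19) 0 ''
  16: (19,25) 1 'g'
  17: (25,16) 1 'g'
  18: (16,15) 1 'g'
  19: (15,27) 1 'g'
  20: (27,23) 2 'gh'
  21: (23,28) 0 ''
  22: (28,6) 1 'h'
  23: (6,0) 1 'h'
  24: (0,11) 1 'h'
  25: (11,18) 1 'h'
  26: (18,24) 2 'hg'
  27: (24,22) 2 'hg'
  28: (22,21) 1 'h'

n(n+1)/2 = 29·30/2 = 435
Σ LCP = 0 + 1 + 0 + 1 + 2 + 0 + 2 + 1 + 1 + 1 + 0 + 1 + 1 + 0 + 1 + 0 + 1 + 1 + 1 + 1 + 2 + 0 + 1 + 1 + 1 + 1 + 2 + 2 + 1 = 27
distinct = 435 − 27 = 408

408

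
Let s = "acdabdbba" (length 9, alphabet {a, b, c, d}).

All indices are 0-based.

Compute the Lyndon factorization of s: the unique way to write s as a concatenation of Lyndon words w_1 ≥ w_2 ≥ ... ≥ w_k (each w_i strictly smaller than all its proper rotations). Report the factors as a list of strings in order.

["acd", "abdbb", "a"]

emit factor 1: 'acd' (i=0, period=3)
emit factor 2: 'abdbb' (i=3, period=5)
emit factor 3: 'a' (i=8, period=1)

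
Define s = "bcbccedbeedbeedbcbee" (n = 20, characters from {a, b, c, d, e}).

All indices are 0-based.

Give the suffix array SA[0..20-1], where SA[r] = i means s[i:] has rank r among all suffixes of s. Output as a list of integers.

rank→(start, suffix):
  0 → (0, 'bcbccedbeedbeedbcbee')
  1 → (15, 'bcbee')
  2 → (2, 'bccedbeedbeedbcbee')
  3 → (17, 'bee')
  4 → (11, 'beedbcbee')
  5 → (7, 'beedbeedbcbee')
  6 → (1, 'cbccedbeedbeedbcbee')
  7 → (16, 'cbee')
  8 → (3, 'ccedbeedbeedbcbee')
  9 → (4, 'cedbeedbeedbcbee')
  10 → (14, 'dbcbee')
  11 → (10, 'dbeedbcbee')
  12 → (6, 'dbeedbeedbcbee')
  13 → (19, 'e')
  14 → (13, 'edbcbee')
  15 → (9, 'edbeedbcbee')
  16 → (5, 'edbeedbeedbcbee')
  17 → (18, 'ee')
  18 → (12, 'eedbcbee')
  19 → (8, 'eedbeedbcbee')

[0, 15, 2, 17, 11, 7, 1, 16, 3, 4, 14, 10, 6, 19, 13, 9, 5, 18, 12, 8]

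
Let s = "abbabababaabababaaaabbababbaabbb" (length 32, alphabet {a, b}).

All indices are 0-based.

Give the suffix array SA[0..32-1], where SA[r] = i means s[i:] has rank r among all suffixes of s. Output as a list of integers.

rank→(start, suffix):
  0 → (16, 'aaaabbababbaabbb')
  1 → (17, 'aaabbababbaabbb')
  2 → (9, 'aabababaaaabbababbaabbb')
  3 → (18, 'aabbababbaabbb')
  4 → (27, 'aabbb')
  5 → (14, 'abaaaabbababbaabbb')
  6 → (7, 'abaabababaaaabbababbaabbb')
  7 → (12, 'ababaaaabbababbaabbb')
  8 → (5, 'ababaabababaaaabbababbaabbb')
  9 → (10, 'abababaaaabbababbaabbb')
  10 → (3, 'abababaabababaaaabbababbaabbb')
  11 → (22, 'ababbaabbb')
  12 → (24, 'abbaabbb')
  13 → (0, 'abbabababaabababaaaabbababbaabbb')
  14 → (19, 'abbababbaabbb')
  15 → (28, 'abbb')
  16 → (31, 'b')
  17 → (15, 'baaaabbababbaabbb')
  18 → (8, 'baabababaaaabbababbaabbb')
  19 → (26, 'baabbb')
  20 → (13, 'babaaaabbababbaabbb')
  21 → (6, 'babaabababaaaabbababbaabbb')
  22 → (11, 'bababaaaabbababbaabbb')
  23 → (4, 'bababaabababaaaabbababbaabbb')
  24 → (2, 'babababaabababaaaabbababbaabbb')
  25 → (21, 'bababbaabbb')
  26 → (23, 'babbaabbb')
  27 → (30, 'bb')
  28 → (25, 'bbaabbb')
  29 → (1, 'bbabababaabababaaaabbababbaabbb')
  30 → (20, 'bbababbaabbb')
  31 → (29, 'bbb')

[16, 17, 9, 18, 27, 14, 7, 12, 5, 10, 3, 22, 24, 0, 19, 28, 31, 15, 8, 26, 13, 6, 11, 4, 2, 21, 23, 30, 25, 1, 20, 29]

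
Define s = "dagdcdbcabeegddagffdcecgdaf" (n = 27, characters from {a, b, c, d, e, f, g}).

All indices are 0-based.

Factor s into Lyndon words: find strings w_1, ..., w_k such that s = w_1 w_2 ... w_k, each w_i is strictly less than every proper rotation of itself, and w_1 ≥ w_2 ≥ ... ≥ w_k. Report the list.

emit factor 1: 'd' (i=0, period=1)
emit factor 2: 'agdcdbc' (i=1, period=7)
emit factor 3: 'abeegddagffdcecgdaf' (i=8, period=19)

["d", "agdcdbc", "abeegddagffdcecgdaf"]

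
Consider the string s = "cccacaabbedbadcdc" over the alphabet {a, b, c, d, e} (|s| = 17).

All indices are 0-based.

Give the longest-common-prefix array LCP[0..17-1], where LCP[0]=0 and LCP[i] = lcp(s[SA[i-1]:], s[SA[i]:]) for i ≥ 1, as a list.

rank | idx | suffix
   0 |   5 | aabbedbadcdc
   1 |   6 | abbedbadcdc
   2 |   3 | acaabbedbadcdc
   3 |  12 | adcdc
   4 |  11 | badcdc
   5 |   7 | bbedbadcdc
   6 |   8 | bedbadcdc
   7 |  16 | c
   8 |   4 | caabbedbadcdc
   9 |   2 | cacaabbedbadcdc
  10 |   1 | ccacaabbedbadcdc
  11 |   0 | cccacaabbedbadcdc
  12 |  14 | cdc
  13 |  10 | dbadcdc
  14 |  15 | dc
  15 |  13 | dcdc
  16 |   9 | edbadcdc

SA = [5, 6, 3, 12, 11, 7, 8, 16, 4, 2, 1, 0, 14, 10, 15, 13, 9]
[i] adj suffixes → lcp
  [1] 5/6 → 1 ('a')
  [2] 6/3 → 1 ('a')
  [3] 3/12 → 1 ('a')
  [4] 12/11 → 0 ('')
  [5] 11/7 → 1 ('b')
  [6] 7/8 → 1 ('b')
  [7] 8/16 → 0 ('')
  [8] 16/4 → 1 ('c')
  [9] 4/2 → 2 ('ca')
  [10] 2/1 → 1 ('c')
  [11] 1/0 → 2 ('cc')
  [12] 0/14 → 1 ('c')
  [13] 14/10 → 0 ('')
  [14] 10/15 → 1 ('d')
  [15] 15/13 → 2 ('dc')
  [16] 13/9 → 0 ('')

[0, 1, 1, 1, 0, 1, 1, 0, 1, 2, 1, 2, 1, 0, 1, 2, 0]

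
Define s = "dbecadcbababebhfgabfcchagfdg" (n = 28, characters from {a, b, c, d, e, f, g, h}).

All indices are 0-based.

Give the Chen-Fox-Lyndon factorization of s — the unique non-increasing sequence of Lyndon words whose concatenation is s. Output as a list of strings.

["d", "bec", "adcb", "ababebhfgabfcchagfdg"]

emit factor 1: 'd' (i=0, period=1)
emit factor 2: 'bec' (i=1, period=3)
emit factor 3: 'adcb' (i=4, period=4)
emit factor 4: 'ababebhfgabfcchagfdg' (i=8, period=20)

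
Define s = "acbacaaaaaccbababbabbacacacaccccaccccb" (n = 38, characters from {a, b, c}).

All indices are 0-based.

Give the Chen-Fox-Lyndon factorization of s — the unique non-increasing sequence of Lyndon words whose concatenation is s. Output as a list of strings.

["acb", "ac", "aaaaaccbababbabbacacacaccccaccccb"]

emit factor 1: 'acb' (i=0, period=3)
emit factor 2: 'ac' (i=3, period=2)
emit factor 3: 'aaaaaccbababbabbacacacaccccaccccb' (i=5, period=33)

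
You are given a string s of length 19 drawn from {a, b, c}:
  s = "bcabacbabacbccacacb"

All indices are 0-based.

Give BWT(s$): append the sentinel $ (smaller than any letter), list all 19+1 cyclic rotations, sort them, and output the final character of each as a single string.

bcbccbbccaa$cbcaaaab

rank  rotation              last
    0  $bcabacbabacbccacacb  b
    1  abacbabacbccacacb$bc  c
    2  abacbccacacb$bcabacb  b
    3  acacb$bcabacbabacbcc  c
    4  acb$bcabacbabacbccac  c
    5  acbabacbccacacb$bcab  b
    6  acbccacacb$bcabacbab  b
    7  b$bcabacbabacbccacac  c
    8  babacbccacacb$bcabac  c
    9  bacbabacbccacacb$bca  a
   10  bacbccacacb$bcabacba  a
   11  bcabacbabacbccacacb$  $
   12  bccacacb$bcabacbabac  c
   13  cabacbabacbccacacb$b  b
   14  cacacb$bcabacbabacbc  c
   15  cacb$bcabacbabacbcca  a
   16  cb$bcabacbabacbccaca  a
   17  cbabacbccacacb$bcaba  a
   18  cbccacacb$bcabacbaba  a
   19  ccacacb$bcabacbabacb  b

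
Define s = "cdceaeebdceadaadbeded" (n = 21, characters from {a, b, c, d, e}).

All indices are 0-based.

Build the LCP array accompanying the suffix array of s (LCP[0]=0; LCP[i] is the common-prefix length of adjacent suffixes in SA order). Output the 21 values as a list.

sorted suffixes:
  #0 SA[0]=13  'aadbeded'
  #1 SA[1]=11  'adaadbeded'
  #2 SA[2]=14  'adbeded'
  #3 SA[3]=4  'aeebdceadaadbeded'
  #4 SA[4]=7  'bdceadaadbeded'
  #5 SA[5]=16  'beded'
  #6 SA[6]=0  'cdceaeebdceadaadbeded'
  #7 SA[7]=9  'ceadaadbeded'
  #8 SA[8]=2  'ceaeebdceadaadbeded'
  #9 SA[9]=20  'd'
  #10 SA[10]=12  'daadbeded'
  #11 SA[11]=15  'dbeded'
  #12 SA[12]=8  'dceadaadbeded'
  #13 SA[13]=1  'dceaeebdceadaadbeded'
  #14 SA[14]=18  'ded'
  #15 SA[15]=10  'eadaadbeded'
  #16 SA[16]=3  'eaeebdceadaadbeded'
  #17 SA[17]=6  'ebdceadaadbeded'
  #18 SA[18]=19  'ed'
  #19 SA[19]=17  'eded'
  #20 SA[20]=5  'eebdceadaadbeded'

SA = [13, 11, 14, 4, 7, 16, 0, 9, 2, 20, 12, 15, 8, 1, 18, 10, 3, 6, 19, 17, 5]
rank  pair      lcp
   1  s[13:],s[11:]  1  'a'
   2  s[11:],s[14:]  2  'ad'
   3  s[14:],s[4:]  1  'a'
   4  s[4:],s[7:]  0  ''
   5  s[7:],s[16:]  1  'b'
   6  s[16:],s[0:]  0  ''
   7  s[0:],s[9:]  1  'c'
   8  s[9:],s[2:]  3  'cea'
   9  s[2:],s[20:]  0  ''
  10  s[20:],s[12:]  1  'd'
  11  s[12:],s[15:]  1  'd'
  12  s[15:],s[8:]  1  'd'
  13  s[8:],s[1:]  4  'dcea'
  14  s[1:],s[18:]  1  'd'
  15  s[18:],s[10:]  0  ''
  16  s[10:],s[3:]  2  'ea'
  17  s[3:],s[6:]  1  'e'
  18  s[6:],s[19:]  1  'e'
  19  s[19:],s[17:]  2  'ed'
  20  s[17:],s[5:]  1  'e'

[0, 1, 2, 1, 0, 1, 0, 1, 3, 0, 1, 1, 1, 4, 1, 0, 2, 1, 1, 2, 1]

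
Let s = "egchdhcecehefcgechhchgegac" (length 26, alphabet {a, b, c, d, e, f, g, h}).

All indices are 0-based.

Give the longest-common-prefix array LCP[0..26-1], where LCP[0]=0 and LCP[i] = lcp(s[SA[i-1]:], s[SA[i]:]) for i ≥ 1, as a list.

rank | idx | suffix
   0 |  24 | ac
   1 |  25 | c
   2 |   6 | cecehefcgechhchgegac
   3 |   8 | cehefcgechhchgegac
   4 |  13 | cgechhchgegac
   5 |   2 | chdhcecehefcgechhchgegac
   6 |  19 | chgegac
   7 |  16 | chhchgegac
   8 |   4 | dhcecehefcgechhchgegac
   9 |   7 | ecehefcgechhchgegac
  10 |  15 | echhchgegac
  11 |  11 | efcgechhchgegac
  12 |  22 | egac
  13 |   0 | egchdhcecehefcgechhchgegac
  14 |   9 | ehefcgechhchgegac
  15 |  12 | fcgechhchgegac
  16 |  23 | gac
  17 |   1 | gchdhcecehefcgechhchgegac
  18 |  14 | gechhchgegac
  19 |  21 | gegac
  20 |   5 | hcecehefcgechhchgegac
  21 |  18 | hchgegac
  22 |   3 | hdhcecehefcgechhchgegac
  23 |  10 | hefcgechhchgegac
  24 |  20 | hgegac
  25 |  17 | hhchgegac

SA = [24, 25, 6, 8, 13, 2, 19, 16, 4, 7, 15, 11, 22, 0, 9, 12, 23, 1, 14, 21, 5, 18, 3, 10, 20, 17]
i: (SA[i-1],SA[i]) lcp shared
  1: (24,25) 0 ''
  2: (25,6) 1 'c'
  3: (6,8) 2 'ce'
  4: (8,13) 1 'c'
  5: (13,2) 1 'c'
  6: (2,19) 2 'ch'
  7: (19,16) 2 'ch'
  8: (16,4) 0 ''
  9: (4,7) 0 ''
  10: (7,15) 2 'ec'
  11: (15,11) 1 'e'
  12: (11,22) 1 'e'
  13: (22,0) 2 'eg'
  14: (0,9) 1 'e'
  15: (9,12) 0 ''
  16: (12,23) 0 ''
  17: (23,1) 1 'g'
  18: (1,14) 1 'g'
  19: (14,21) 2 'ge'
  20: (21,5) 0 ''
  21: (5,18) 2 'hc'
  22: (18,3) 1 'h'
  23: (3,10) 1 'h'
  24: (10,20) 1 'h'
  25: (20,17) 1 'h'

[0, 0, 1, 2, 1, 1, 2, 2, 0, 0, 2, 1, 1, 2, 1, 0, 0, 1, 1, 2, 0, 2, 1, 1, 1, 1]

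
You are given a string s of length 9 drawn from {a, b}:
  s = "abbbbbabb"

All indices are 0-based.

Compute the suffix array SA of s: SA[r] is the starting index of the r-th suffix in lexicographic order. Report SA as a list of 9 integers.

[6, 0, 8, 5, 7, 4, 3, 2, 1]

rank | idx | suffix
   0 |   6 | abb
   1 |   0 | abbbbbabb
   2 |   8 | b
   3 |   5 | babb
   4 |   7 | bb
   5 |   4 | bbabb
   6 |   3 | bbbabb
   7 |   2 | bbbbabb
   8 |   1 | bbbbbabb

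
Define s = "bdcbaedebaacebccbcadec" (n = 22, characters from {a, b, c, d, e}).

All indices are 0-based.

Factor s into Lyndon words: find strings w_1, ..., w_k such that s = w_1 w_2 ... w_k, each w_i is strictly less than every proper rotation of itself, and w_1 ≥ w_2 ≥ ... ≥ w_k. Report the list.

["bdc", "b", "aedeb", "aacebccbcadec"]

emit factor 1: 'bdc' (i=0, period=3)
emit factor 2: 'b' (i=3, period=1)
emit factor 3: 'aedeb' (i=4, period=5)
emit factor 4: 'aacebccbcadec' (i=9, period=13)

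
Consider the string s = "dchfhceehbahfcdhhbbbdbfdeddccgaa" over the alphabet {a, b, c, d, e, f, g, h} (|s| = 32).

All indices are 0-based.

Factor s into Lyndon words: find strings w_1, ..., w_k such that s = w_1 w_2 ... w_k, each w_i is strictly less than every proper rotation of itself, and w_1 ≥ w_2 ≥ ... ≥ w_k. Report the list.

emit factor 1: 'd' (i=0, period=1)
emit factor 2: 'chfh' (i=1, period=4)
emit factor 3: 'ceeh' (i=5, period=4)
emit factor 4: 'b' (i=9, period=1)
emit factor 5: 'ahfcdhhbbbdbfdeddccg' (i=10, period=20)
emit factor 6: 'a' (i=30, period=1)
emit factor 7: 'a' (i=31, period=1)

["d", "chfh", "ceeh", "b", "ahfcdhhbbbdbfdeddccg", "a", "a"]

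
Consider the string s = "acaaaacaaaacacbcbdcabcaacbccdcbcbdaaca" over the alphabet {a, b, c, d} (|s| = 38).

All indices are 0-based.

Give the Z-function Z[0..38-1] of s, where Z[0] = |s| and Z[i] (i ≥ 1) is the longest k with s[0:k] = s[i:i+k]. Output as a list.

Z[0]=38
i=1: i≥r, start 0; Z[1]=0
i=2: i≥r, start 0; Z[2]=1 extend→box=[2,3)
i=3: i≥r, start 0; Z[3]=1 extend→box=[3,4)
i=4: i≥r, start 0; Z[4]=1 extend→box=[4,5)
i=5: i≥r, start 0; Z[5]=8 extend→box=[5,13)
i=6: min(r-i=7, Z[1]=0)=0; Z[6]=0
i=7: min(r-i=6, Z[2]=1)=1; Z[7]=1
i=8: min(r-i=5, Z[3]=1)=1; Z[8]=1
i=9: min(r-i=4, Z[4]=1)=1; Z[9]=1
i=10: min(r-i=3, Z[5]=8)=3; Z[10]=3
i=11: min(r-i=2, Z[6]=0)=0; Z[11]=0
i=12: min(r-i=1, Z[7]=1)=1; Z[12]=2 extend→box=[12,14)
i=13: min(r-i=1, Z[1]=0)=0; Z[13]=0
i=14: i≥r, start 0; Z[14]=0
i=15: i≥r, start 0; Z[15]=0
i=16: i≥r, start 0; Z[16]=0
i=17: i≥r, start 0; Z[17]=0
i=18: i≥r, start 0; Z[18]=0
i=19: i≥r, start 0; Z[19]=1 extend→box=[19,20)
i=20: i≥r, start 0; Z[20]=0
i=21: i≥r, start 0; Z[21]=0
i=22: i≥r, start 0; Z[22]=1 extend→box=[22,23)
i=23: i≥r, start 0; Z[23]=2 extend→box=[23,25)
i=24: min(r-i=1, Z[1]=0)=0; Z[24]=0
i=25: i≥r, start 0; Z[25]=0
i=26: i≥r, start 0; Z[26]=0
i=27: i≥r, start 0; Z[27]=0
i=28: i≥r, start 0; Z[28]=0
i=29: i≥r, start 0; Z[29]=0
i=30: i≥r, start 0; Z[30]=0
i=31: i≥r, start 0; Z[31]=0
i=32: i≥r, start 0; Z[32]=0
i=33: i≥r, start 0; Z[33]=0
i=34: i≥r, start 0; Z[34]=1 extend→box=[34,35)
i=35: i≥r, start 0; Z[35]=3 extend→box=[35,38)
i=36: min(r-i=2, Z[1]=0)=0; Z[36]=0
i=37: min(r-i=1, Z[2]=1)=1; Z[37]=1

[38, 0, 1, 1, 1, 8, 0, 1, 1, 1, 3, 0, 2, 0, 0, 0, 0, 0, 0, 1, 0, 0, 1, 2, 0, 0, 0, 0, 0, 0, 0, 0, 0, 0, 1, 3, 0, 1]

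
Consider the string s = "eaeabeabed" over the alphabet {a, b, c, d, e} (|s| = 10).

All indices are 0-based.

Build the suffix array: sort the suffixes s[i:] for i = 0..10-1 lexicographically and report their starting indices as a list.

[3, 6, 1, 4, 7, 9, 2, 5, 0, 8]

sorted suffixes:
  #0 SA[0]=3  'abeabed'
  #1 SA[1]=6  'abed'
  #2 SA[2]=1  'aeabeabed'
  #3 SA[3]=4  'beabed'
  #4 SA[4]=7  'bed'
  #5 SA[5]=9  'd'
  #6 SA[6]=2  'eabeabed'
  #7 SA[7]=5  'eabed'
  #8 SA[8]=0  'eaeabeabed'
  #9 SA[9]=8  'ed'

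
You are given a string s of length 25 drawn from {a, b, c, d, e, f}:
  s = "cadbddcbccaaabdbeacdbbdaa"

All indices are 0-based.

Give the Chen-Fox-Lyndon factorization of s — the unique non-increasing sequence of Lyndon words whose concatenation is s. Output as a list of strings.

["c", "adbddcbcc", "aaabdbeacdbbd", "a", "a"]

emit factor 1: 'c' (i=0, period=1)
emit factor 2: 'adbddcbcc' (i=1, period=9)
emit factor 3: 'aaabdbeacdbbd' (i=10, period=13)
emit factor 4: 'a' (i=23, period=1)
emit factor 5: 'a' (i=24, period=1)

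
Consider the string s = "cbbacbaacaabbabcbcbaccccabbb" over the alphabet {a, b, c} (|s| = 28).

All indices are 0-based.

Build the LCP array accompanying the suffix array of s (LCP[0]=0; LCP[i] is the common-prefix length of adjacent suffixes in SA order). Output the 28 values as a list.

rank→(start, suffix):
  0 → (9, 'aabbabcbcbaccccabbb')
  1 → (6, 'aacaabbabcbcbaccccabbb')
  2 → (10, 'abbabcbcbaccccabbb')
  3 → (24, 'abbb')
  4 → (13, 'abcbcbaccccabbb')
  5 → (7, 'acaabbabcbcbaccccabbb')
  6 → (3, 'acbaacaabbabcbcbaccccabbb')
  7 → (19, 'accccabbb')
  8 → (27, 'b')
  9 → (5, 'baacaabbabcbcbaccccabbb')
  10 → (12, 'babcbcbaccccabbb')
  11 → (2, 'bacbaacaabbabcbcbaccccabbb')
  12 → (18, 'baccccabbb')
  13 → (26, 'bb')
  14 → (11, 'bbabcbcbaccccabbb')
  15 → (1, 'bbacbaacaabbabcbcbaccccabbb')
  16 → (25, 'bbb')
  17 → (16, 'bcbaccccabbb')
  18 → (14, 'bcbcbaccccabbb')
  19 → (8, 'caabbabcbcbaccccabbb')
  20 → (23, 'cabbb')
  21 → (4, 'cbaacaabbabcbcbaccccabbb')
  22 → (17, 'cbaccccabbb')
  23 → (0, 'cbbacbaacaabbabcbcbaccccabbb')
  24 → (15, 'cbcbaccccabbb')
  25 → (22, 'ccabbb')
  26 → (21, 'cccabbb')
  27 → (20, 'ccccabbb')

SA = [9, 6, 10, 24, 13, 7, 3, 19, 27, 5, 12, 2, 18, 26, 11, 1, 25, 16, 14, 8, 23, 4, 17, 0, 15, 22, 21, 20]
rank  pair      lcp
   1  s[9:],s[6:]  2  'aa'
   2  s[6:],s[10:]  1  'a'
   3  s[10:],s[24:]  3  'abb'
   4  s[24:],s[13:]  2  'ab'
   5  s[13:],s[7:]  1  'a'
   6  s[7:],s[3:]  2  'ac'
   7  s[3:],s[19:]  2  'ac'
   8  s[19:],s[27:]  0  ''
   9  s[27:],s[5:]  1  'b'
  10  s[5:],s[12:]  2  'ba'
  11  s[12:],s[2:]  2  'ba'
  12  s[2:],s[18:]  3  'bac'
  13  s[18:],s[26:]  1  'b'
  14  s[26:],s[11:]  2  'bb'
  15  s[11:],s[1:]  3  'bba'
  16  s[1:],s[25:]  2  'bb'
  17  s[25:],s[16:]  1  'b'
  18  s[16:],s[14:]  3  'bcb'
  19  s[14:],s[8:]  0  ''
  20  s[8:],s[23:]  2  'ca'
  21  s[23:],s[4:]  1  'c'
  22  s[4:],s[17:]  3  'cba'
  23  s[17:],s[0:]  2  'cb'
  24  s[0:],s[15:]  2  'cb'
  25  s[15:],s[22:]  1  'c'
  26  s[22:],s[21:]  2  'cc'
  27  s[21:],s[20:]  3  'ccc'

[0, 2, 1, 3, 2, 1, 2, 2, 0, 1, 2, 2, 3, 1, 2, 3, 2, 1, 3, 0, 2, 1, 3, 2, 2, 1, 2, 3]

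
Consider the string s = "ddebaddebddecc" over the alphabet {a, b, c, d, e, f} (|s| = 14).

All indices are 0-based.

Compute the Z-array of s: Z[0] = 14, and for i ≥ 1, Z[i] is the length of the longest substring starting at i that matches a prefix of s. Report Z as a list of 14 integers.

[14, 1, 0, 0, 0, 4, 1, 0, 0, 3, 1, 0, 0, 0]

Z[0]=14
i=1: outside box; Z[1]=1 scan→box=[1,2)
i=2: outside box; Z[2]=0
i=3: outside box; Z[3]=0
i=4: outside box; Z[4]=0
i=5: outside box; Z[5]=4 scan→box=[5,9)
i=6: min(r-i=3, Z[1]=1)=1; Z[6]=1
i=7: min(r-i=2, Z[2]=0)=0; Z[7]=0
i=8: min(r-i=1, Z[3]=0)=0; Z[8]=0
i=9: outside box; Z[9]=3 scan→box=[9,12)
i=10: min(r-i=2, Z[1]=1)=1; Z[10]=1
i=11: min(r-i=1, Z[2]=0)=0; Z[11]=0
i=12: outside box; Z[12]=0
i=13: outside box; Z[13]=0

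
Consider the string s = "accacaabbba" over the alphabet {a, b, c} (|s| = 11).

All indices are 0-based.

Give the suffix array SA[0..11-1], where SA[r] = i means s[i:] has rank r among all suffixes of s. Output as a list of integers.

rank→(start, suffix):
  0 → (10, 'a')
  1 → (5, 'aabbba')
  2 → (6, 'abbba')
  3 → (3, 'acaabbba')
  4 → (0, 'accacaabbba')
  5 → (9, 'ba')
  6 → (8, 'bba')
  7 → (7, 'bbba')
  8 → (4, 'caabbba')
  9 → (2, 'cacaabbba')
  10 → (1, 'ccacaabbba')

[10, 5, 6, 3, 0, 9, 8, 7, 4, 2, 1]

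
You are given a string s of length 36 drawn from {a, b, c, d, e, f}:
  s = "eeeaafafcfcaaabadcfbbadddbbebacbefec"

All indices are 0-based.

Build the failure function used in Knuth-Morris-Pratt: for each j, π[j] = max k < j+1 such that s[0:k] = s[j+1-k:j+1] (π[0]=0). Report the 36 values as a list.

[0, 1, 2, 0, 0, 0, 0, 0, 0, 0, 0, 0, 0, 0, 0, 0, 0, 0, 0, 0, 0, 0, 0, 0, 0, 0, 0, 1, 0, 0, 0, 0, 1, 0, 1, 0]

π[0] = 0
j=1 s[j]='e': π[1]=1 (border 'e')
j=2 s[j]='e': π[2]=2 (border 'ee')
j=3 s[j]='a': k: 2→1→0; π[3]=0 (border '')
j=4 s[j]='a': π[4]=0 (border '')
j=5 s[j]='f': π[5]=0 (border '')
j=6 s[j]='a': π[6]=0 (border '')
j=7 s[j]='f': π[7]=0 (border '')
j=8 s[j]='c': π[8]=0 (border '')
j=9 s[j]='f': π[9]=0 (border '')
j=10 s[j]='c': π[10]=0 (border '')
j=11 s[j]='a': π[11]=0 (border '')
j=12 s[j]='a': π[12]=0 (border '')
j=13 s[j]='a': π[13]=0 (border '')
j=14 s[j]='b': π[14]=0 (border '')
j=15 s[j]='a': π[15]=0 (border '')
j=16 s[j]='d': π[16]=0 (border '')
j=17 s[j]='c': π[17]=0 (border '')
j=18 s[j]='f': π[18]=0 (border '')
j=19 s[j]='b': π[19]=0 (border '')
j=20 s[j]='b': π[20]=0 (border '')
j=21 s[j]='a': π[21]=0 (border '')
j=22 s[j]='d': π[22]=0 (border '')
j=23 s[j]='d': π[23]=0 (border '')
j=24 s[j]='d': π[24]=0 (border '')
j=25 s[j]='b': π[25]=0 (border '')
j=26 s[j]='b': π[26]=0 (border '')
j=27 s[j]='e': π[27]=1 (border 'e')
j=28 s[j]='b': k: 1→0; π[28]=0 (border '')
j=29 s[j]='a': π[29]=0 (border '')
j=30 s[j]='c': π[30]=0 (border '')
j=31 s[j]='b': π[31]=0 (border '')
j=32 s[j]='e': π[32]=1 (border 'e')
j=33 s[j]='f': k: 1→0; π[33]=0 (border '')
j=34 s[j]='e': π[34]=1 (border 'e')
j=35 s[j]='c': k: 1→0; π[35]=0 (border '')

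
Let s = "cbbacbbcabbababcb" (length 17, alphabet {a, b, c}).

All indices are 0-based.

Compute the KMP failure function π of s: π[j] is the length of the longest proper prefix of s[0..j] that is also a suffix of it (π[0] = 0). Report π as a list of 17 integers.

π[0] = 0
j=1 s[j]='b': π[1]=0 (border '')
j=2 s[j]='b': π[2]=0 (border '')
j=3 s[j]='a': π[3]=0 (border '')
j=4 s[j]='c': π[4]=1 (border 'c')
j=5 s[j]='b': π[5]=2 (border 'cb')
j=6 s[j]='b': π[6]=3 (border 'cbb')
j=7 s[j]='c': k: 3→0; π[7]=1 (border 'c')
j=8 s[j]='a': k: 1→0; π[8]=0 (border '')
j=9 s[j]='b': π[9]=0 (border '')
j=10 s[j]='b': π[10]=0 (border '')
j=11 s[j]='a': π[11]=0 (border '')
j=12 s[j]='b': π[12]=0 (border '')
j=13 s[j]='a': π[13]=0 (border '')
j=14 s[j]='b': π[14]=0 (border '')
j=15 s[j]='c': π[15]=1 (border 'c')
j=16 s[j]='b': π[16]=2 (border 'cb')

[0, 0, 0, 0, 1, 2, 3, 1, 0, 0, 0, 0, 0, 0, 0, 1, 2]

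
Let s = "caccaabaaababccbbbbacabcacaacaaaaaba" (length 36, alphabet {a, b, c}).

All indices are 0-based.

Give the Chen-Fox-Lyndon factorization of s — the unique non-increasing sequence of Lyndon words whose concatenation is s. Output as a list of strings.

emit factor 1: 'c' (i=0, period=1)
emit factor 2: 'acc' (i=1, period=3)
emit factor 3: 'aab' (i=4, period=3)
emit factor 4: 'aaababccbbbbacabcacaac' (i=7, period=22)
emit factor 5: 'aaaaab' (i=29, period=6)
emit factor 6: 'a' (i=35, period=1)

["c", "acc", "aab", "aaababccbbbbacabcacaac", "aaaaab", "a"]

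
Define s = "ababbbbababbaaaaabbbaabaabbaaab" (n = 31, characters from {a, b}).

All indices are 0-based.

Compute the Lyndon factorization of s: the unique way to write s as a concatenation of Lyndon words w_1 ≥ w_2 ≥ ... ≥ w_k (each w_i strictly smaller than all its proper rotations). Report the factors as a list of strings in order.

["ababbbb", "ababb", "aaaaabbbaabaabbaaab"]

emit factor 1: 'ababbbb' (i=0, period=7)
emit factor 2: 'ababb' (i=7, period=5)
emit factor 3: 'aaaaabbbaabaabbaaab' (i=12, period=19)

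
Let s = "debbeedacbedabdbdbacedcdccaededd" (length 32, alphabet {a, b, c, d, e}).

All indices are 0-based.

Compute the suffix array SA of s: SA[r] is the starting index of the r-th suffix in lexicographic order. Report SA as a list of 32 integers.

rank | idx | suffix
   0 |  12 | abdbdbacedcdccaededd
   1 |   7 | acbedabdbdbacedcdccaededd
   2 |  18 | acedcdccaededd
   3 |  26 | aededd
   4 |  17 | bacedcdccaededd
   5 |   2 | bbeedacbedabdbdbacedcdccaededd
   6 |  15 | bdbacedcdccaededd
   7 |  13 | bdbdbacedcdccaededd
   8 |   9 | bedabdbdbacedcdccaededd
   9 |   3 | beedacbedabdbdbacedcdccaededd
  10 |  25 | caededd
  11 |   8 | cbedabdbdbacedcdccaededd
  12 |  24 | ccaededd
  13 |  22 | cdccaededd
  14 |  19 | cedcdccaededd
  15 |  31 | d
  16 |  11 | dabdbdbacedcdccaededd
  17 |   6 | dacbedabdbdbacedcdccaededd
  18 |  16 | dbacedcdccaededd
  19 |  14 | dbdbacedcdccaededd
  20 |  23 | dccaededd
  21 |  21 | dcdccaededd
  22 |  30 | dd
  23 |   0 | debbeedacbedabdbdbacedcdccaededd
  24 |  28 | dedd
  25 |   1 | ebbeedacbedabdbdbacedcdccaededd
  26 |  10 | edabdbdbacedcdccaededd
  27 |   5 | edacbedabdbdbacedcdccaededd
  28 |  20 | edcdccaededd
  29 |  29 | edd
  30 |  27 | ededd
  31 |   4 | eedacbedabdbdbacedcdccaededd

[12, 7, 18, 26, 17, 2, 15, 13, 9, 3, 25, 8, 24, 22, 19, 31, 11, 6, 16, 14, 23, 21, 30, 0, 28, 1, 10, 5, 20, 29, 27, 4]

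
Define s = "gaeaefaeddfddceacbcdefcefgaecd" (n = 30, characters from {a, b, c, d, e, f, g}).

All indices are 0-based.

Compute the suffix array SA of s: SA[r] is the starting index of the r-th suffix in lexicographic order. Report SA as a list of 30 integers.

rank→(start, suffix):
  0 → (15, 'acbcdefcefgaecd')
  1 → (1, 'aeaefaeddfddceacbcdefcefgaecd')
  2 → (26, 'aecd')
  3 → (6, 'aeddfddceacbcdefcefgaecd')
  4 → (3, 'aefaeddfddceacbcdefcefgaecd')
  5 → (17, 'bcdefcefgaecd')
  6 → (16, 'cbcdefcefgaecd')
  7 → (28, 'cd')
  8 → (18, 'cdefcefgaecd')
  9 → (13, 'ceacbcdefcefgaecd')
  10 → (22, 'cefgaecd')
  11 → (29, 'd')
  12 → (12, 'dceacbcdefcefgaecd')
  13 → (11, 'ddceacbcdefcefgaecd')
  14 → (8, 'ddfddceacbcdefcefgaecd')
  15 → (19, 'defcefgaecd')
  16 → (9, 'dfddceacbcdefcefgaecd')
  17 → (14, 'eacbcdefcefgaecd')
  18 → (2, 'eaefaeddfddceacbcdefcefgaecd')
  19 → (27, 'ecd')
  20 → (7, 'eddfddceacbcdefcefgaecd')
  21 → (4, 'efaeddfddceacbcdefcefgaecd')
  22 → (20, 'efcefgaecd')
  23 → (23, 'efgaecd')
  24 → (5, 'faeddfddceacbcdefcefgaecd')
  25 → (21, 'fcefgaecd')
  26 → (10, 'fddceacbcdefcefgaecd')
  27 → (24, 'fgaecd')
  28 → (0, 'gaeaefaeddfddceacbcdefcefgaecd')
  29 → (25, 'gaecd')

[15, 1, 26, 6, 3, 17, 16, 28, 18, 13, 22, 29, 12, 11, 8, 19, 9, 14, 2, 27, 7, 4, 20, 23, 5, 21, 10, 24, 0, 25]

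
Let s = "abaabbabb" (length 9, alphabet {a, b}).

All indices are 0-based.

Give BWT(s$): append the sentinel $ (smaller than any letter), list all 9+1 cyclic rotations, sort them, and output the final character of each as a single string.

bb$bababaa

rank  rotation    last
    0  $abaabbabb  b
    1  aabbabb$ab  b
    2  abaabbabb$  $
    3  abb$abaabb  b
    4  abbabb$aba  a
    5  b$abaabbab  b
    6  baabbabb$a  a
    7  babb$abaab  b
    8  bb$abaabba  a
    9  bbabb$abaa  a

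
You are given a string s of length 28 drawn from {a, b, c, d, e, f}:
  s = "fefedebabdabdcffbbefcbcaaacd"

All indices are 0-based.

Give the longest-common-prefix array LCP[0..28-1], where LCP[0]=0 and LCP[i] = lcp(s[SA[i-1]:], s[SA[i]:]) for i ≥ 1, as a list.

[0, 2, 1, 3, 1, 0, 1, 1, 1, 2, 1, 0, 1, 1, 1, 0, 1, 1, 1, 0, 1, 1, 2, 0, 1, 1, 2, 1]

rank | idx | suffix
   0 |  23 | aaacd
   1 |  24 | aacd
   2 |   7 | abdabdcffbbefcbcaaacd
   3 |  10 | abdcffbbefcbcaaacd
   4 |  25 | acd
   5 |   6 | babdabdcffbbefcbcaaacd
   6 |  16 | bbefcbcaaacd
   7 |  21 | bcaaacd
   8 |   8 | bdabdcffbbefcbcaaacd
   9 |  11 | bdcffbbefcbcaaacd
  10 |  17 | befcbcaaacd
  11 |  22 | caaacd
  12 |  20 | cbcaaacd
  13 |  26 | cd
  14 |  13 | cffbbefcbcaaacd
  15 |  27 | d
  16 |   9 | dabdcffbbefcbcaaacd
  17 |  12 | dcffbbefcbcaaacd
  18 |   4 | debabdabdcffbbefcbcaaacd
  19 |   5 | ebabdabdcffbbefcbcaaacd
  20 |   3 | edebabdabdcffbbefcbcaaacd
  21 |  18 | efcbcaaacd
  22 |   1 | efedebabdabdcffbbefcbcaaacd
  23 |  15 | fbbefcbcaaacd
  24 |  19 | fcbcaaacd
  25 |   2 | fedebabdabdcffbbefcbcaaacd
  26 |   0 | fefedebabdabdcffbbefcbcaaacd
  27 |  14 | ffbbefcbcaaacd

SA = [23, 24, 7, 10, 25, 6, 16, 21, 8, 11, 17, 22, 20, 26, 13, 27, 9, 12, 4, 5, 3, 18, 1, 15, 19, 2, 0, 14]
i: (SA[i-1],SA[i]) lcp shared
  1: (23,24) 2 'aa'
  2: (24,7) 1 'a'
  3: (7,10) 3 'abd'
  4: (10,25) 1 'a'
  5: (25,6) 0 ''
  6: (6,16) 1 'b'
  7: (16,21) 1 'b'
  8: (21,8) 1 'b'
  9: (8,11) 2 'bd'
  10: (11,17) 1 'b'
  11: (17,22) 0 ''
  12: (22,20) 1 'c'
  13: (20,26) 1 'c'
  14: (26,13) 1 'c'
  15: (13,27) 0 ''
  16: (27,9) 1 'd'
  17: (9,12) 1 'd'
  18: (12,4) 1 'd'
  19: (4,5) 0 ''
  20: (5,3) 1 'e'
  21: (3,18) 1 'e'
  22: (18,1) 2 'ef'
  23: (1,15) 0 ''
  24: (15,19) 1 'f'
  25: (19,2) 1 'f'
  26: (2,0) 2 'fe'
  27: (0,14) 1 'f'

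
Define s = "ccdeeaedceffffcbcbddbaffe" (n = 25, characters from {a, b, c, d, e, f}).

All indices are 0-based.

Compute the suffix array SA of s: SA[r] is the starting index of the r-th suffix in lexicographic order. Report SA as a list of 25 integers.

[5, 21, 20, 15, 17, 14, 16, 0, 1, 8, 19, 7, 18, 2, 24, 4, 6, 3, 9, 13, 23, 12, 22, 11, 10]

sorted suffixes:
  #0 SA[0]=5  'aedceffffcbcbddbaffe'
  #1 SA[1]=21  'affe'
  #2 SA[2]=20  'baffe'
  #3 SA[3]=15  'bcbddbaffe'
  #4 SA[4]=17  'bddbaffe'
  #5 SA[5]=14  'cbcbddbaffe'
  #6 SA[6]=16  'cbddbaffe'
  #7 SA[7]=0  'ccdeeaedceffffcbcbddbaffe'
  #8 SA[8]=1  'cdeeaedceffffcbcbddbaffe'
  #9 SA[9]=8  'ceffffcbcbddbaffe'
  #10 SA[10]=19  'dbaffe'
  #11 SA[11]=7  'dceffffcbcbddbaffe'
  #12 SA[12]=18  'ddbaffe'
  #13 SA[13]=2  'deeaedceffffcbcbddbaffe'
  #14 SA[14]=24  'e'
  #15 SA[15]=4  'eaedceffffcbcbddbaffe'
  #16 SA[16]=6  'edceffffcbcbddbaffe'
  #17 SA[17]=3  'eeaedceffffcbcbddbaffe'
  #18 SA[18]=9  'effffcbcbddbaffe'
  #19 SA[19]=13  'fcbcbddbaffe'
  #20 SA[20]=23  'fe'
  #21 SA[21]=12  'ffcbcbddbaffe'
  #22 SA[22]=22  'ffe'
  #23 SA[23]=11  'fffcbcbddbaffe'
  #24 SA[24]=10  'ffffcbcbddbaffe'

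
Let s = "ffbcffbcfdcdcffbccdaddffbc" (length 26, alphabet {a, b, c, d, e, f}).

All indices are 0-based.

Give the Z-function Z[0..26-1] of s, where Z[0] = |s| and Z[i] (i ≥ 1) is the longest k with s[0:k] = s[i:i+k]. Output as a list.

[26, 1, 0, 0, 5, 1, 0, 0, 1, 0, 0, 0, 0, 4, 1, 0, 0, 0, 0, 0, 0, 0, 4, 1, 0, 0]

Z[0]=26
i=1: fresh scan; Z[1]=1 scan→box=[1,2)
i=2: fresh scan; Z[2]=0
i=3: fresh scan; Z[3]=0
i=4: fresh scan; Z[4]=5 scan→box=[4,9)
i=5: min(r-i=4, Z[1]=1)=1; Z[5]=1
i=6: min(r-i=3, Z[2]=0)=0; Z[6]=0
i=7: min(r-i=2, Z[3]=0)=0; Z[7]=0
i=8: min(r-i=1, Z[4]=5)=1; Z[8]=1
i=9: fresh scan; Z[9]=0
i=10: fresh scan; Z[10]=0
i=11: fresh scan; Z[11]=0
i=12: fresh scan; Z[12]=0
i=13: fresh scan; Z[13]=4 scan→box=[13,17)
i=14: min(r-i=3, Z[1]=1)=1; Z[14]=1
i=15: min(r-i=2, Z[2]=0)=0; Z[15]=0
i=16: min(r-i=1, Z[3]=0)=0; Z[16]=0
i=17: fresh scan; Z[17]=0
i=18: fresh scan; Z[18]=0
i=19: fresh scan; Z[19]=0
i=20: fresh scan; Z[20]=0
i=21: fresh scan; Z[21]=0
i=22: fresh scan; Z[22]=4 scan→box=[22,26)
i=23: min(r-i=3, Z[1]=1)=1; Z[23]=1
i=24: min(r-i=2, Z[2]=0)=0; Z[24]=0
i=25: min(r-i=1, Z[3]=0)=0; Z[25]=0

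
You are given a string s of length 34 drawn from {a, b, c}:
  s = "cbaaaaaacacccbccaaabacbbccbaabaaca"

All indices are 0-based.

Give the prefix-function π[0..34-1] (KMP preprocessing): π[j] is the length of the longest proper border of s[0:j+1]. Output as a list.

[0, 0, 0, 0, 0, 0, 0, 0, 1, 0, 1, 1, 1, 2, 1, 1, 0, 0, 0, 0, 0, 1, 2, 0, 1, 1, 2, 3, 4, 0, 0, 0, 1, 0]

π[0] = 0
j=1 s[j]='b': π[1]=0 (border '')
j=2 s[j]='a': π[2]=0 (border '')
j=3 s[j]='a': π[3]=0 (border '')
j=4 s[j]='a': π[4]=0 (border '')
j=5 s[j]='a': π[5]=0 (border '')
j=6 s[j]='a': π[6]=0 (border '')
j=7 s[j]='a': π[7]=0 (border '')
j=8 s[j]='c': π[8]=1 (border 'c')
j=9 s[j]='a': k: 1→0; π[9]=0 (border '')
j=10 s[j]='c': π[10]=1 (border 'c')
j=11 s[j]='c': k: 1→0; π[11]=1 (border 'c')
j=12 s[j]='c': k: 1→0; π[12]=1 (border 'c')
j=13 s[j]='b': π[13]=2 (border 'cb')
j=14 s[j]='c': k: 2→0; π[14]=1 (border 'c')
j=15 s[j]='c': k: 1→0; π[15]=1 (border 'c')
j=16 s[j]='a': k: 1→0; π[16]=0 (border '')
j=17 s[j]='a': π[17]=0 (border '')
j=18 s[j]='a': π[18]=0 (border '')
j=19 s[j]='b': π[19]=0 (border '')
j=20 s[j]='a': π[20]=0 (border '')
j=21 s[j]='c': π[21]=1 (border 'c')
j=22 s[j]='b': π[22]=2 (border 'cb')
j=23 s[j]='b': k: 2→0; π[23]=0 (border '')
j=24 s[j]='c': π[24]=1 (border 'c')
j=25 s[j]='c': k: 1→0; π[25]=1 (border 'c')
j=26 s[j]='b': π[26]=2 (border 'cb')
j=27 s[j]='a': π[27]=3 (border 'cba')
j=28 s[j]='a': π[28]=4 (border 'cbaa')
j=29 s[j]='b': k: 4→0; π[29]=0 (border '')
j=30 s[j]='a': π[30]=0 (border '')
j=31 s[j]='a': π[31]=0 (border '')
j=32 s[j]='c': π[32]=1 (border 'c')
j=33 s[j]='a': k: 1→0; π[33]=0 (border '')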